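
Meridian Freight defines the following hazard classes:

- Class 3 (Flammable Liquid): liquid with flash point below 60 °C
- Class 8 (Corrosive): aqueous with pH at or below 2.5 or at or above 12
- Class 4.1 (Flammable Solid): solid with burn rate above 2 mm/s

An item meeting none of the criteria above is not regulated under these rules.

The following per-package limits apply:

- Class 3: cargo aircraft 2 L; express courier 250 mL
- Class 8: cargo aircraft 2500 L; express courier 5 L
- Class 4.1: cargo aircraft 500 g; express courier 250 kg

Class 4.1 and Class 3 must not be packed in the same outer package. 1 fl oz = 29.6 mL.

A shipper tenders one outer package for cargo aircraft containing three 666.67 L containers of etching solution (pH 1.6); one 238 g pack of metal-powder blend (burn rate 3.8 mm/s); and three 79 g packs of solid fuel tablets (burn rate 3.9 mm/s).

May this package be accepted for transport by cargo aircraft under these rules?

The etching solution has pH 1.6, which is ≤ 2.5, so it is Class 8 (Corrosive).
With burn rate 3.8 mm/s (> 2 mm/s), the metal-powder blend falls in Class 4.1.
The solid fuel tablets have burn rate 3.9 mm/s, which is > 2 mm/s, so they are Class 4.1 (Flammable Solid).
Total Class 4.1: 238 g + (three 79 g packs = 237 g) = 475 g.
475 g is within the cargo aircraft limit of 500 g for Class 4.1.
Class 8 quantity: three 666.67 L containers = 2000.01 L.
That is within the Class 8 cargo aircraft limit of 2500 L.
The segregation rule (Class 4.1 with Class 3) does not apply to Class 4.1 with Class 8.
Every hazard class is within its cargo aircraft limit and no segregation rule is violated.

Yes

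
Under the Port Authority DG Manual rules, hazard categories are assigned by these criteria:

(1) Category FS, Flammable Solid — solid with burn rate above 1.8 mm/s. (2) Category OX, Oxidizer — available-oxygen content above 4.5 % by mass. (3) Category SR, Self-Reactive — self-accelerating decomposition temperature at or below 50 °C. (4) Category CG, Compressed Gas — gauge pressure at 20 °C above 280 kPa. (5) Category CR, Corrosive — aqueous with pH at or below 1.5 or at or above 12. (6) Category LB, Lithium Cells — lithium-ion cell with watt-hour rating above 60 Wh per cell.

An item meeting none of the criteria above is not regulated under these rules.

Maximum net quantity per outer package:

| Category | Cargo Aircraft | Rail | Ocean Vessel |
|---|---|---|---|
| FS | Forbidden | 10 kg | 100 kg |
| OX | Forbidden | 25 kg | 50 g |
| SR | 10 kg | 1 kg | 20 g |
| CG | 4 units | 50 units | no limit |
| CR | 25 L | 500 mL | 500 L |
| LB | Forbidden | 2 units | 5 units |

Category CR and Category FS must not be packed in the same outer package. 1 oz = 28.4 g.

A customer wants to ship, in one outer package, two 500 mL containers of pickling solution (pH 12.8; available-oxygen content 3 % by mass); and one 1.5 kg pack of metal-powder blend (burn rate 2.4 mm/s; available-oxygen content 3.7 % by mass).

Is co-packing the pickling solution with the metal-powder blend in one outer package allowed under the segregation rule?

No

The pickling solution has pH 12.8, which is ≥ 12, so it is Category CR (Corrosive).
Burn rate 2.4 mm/s meets the Category FS criterion (Flammable Solid), so the metal-powder blend is Category FS.
Category CR and Category FS may not share an outer package.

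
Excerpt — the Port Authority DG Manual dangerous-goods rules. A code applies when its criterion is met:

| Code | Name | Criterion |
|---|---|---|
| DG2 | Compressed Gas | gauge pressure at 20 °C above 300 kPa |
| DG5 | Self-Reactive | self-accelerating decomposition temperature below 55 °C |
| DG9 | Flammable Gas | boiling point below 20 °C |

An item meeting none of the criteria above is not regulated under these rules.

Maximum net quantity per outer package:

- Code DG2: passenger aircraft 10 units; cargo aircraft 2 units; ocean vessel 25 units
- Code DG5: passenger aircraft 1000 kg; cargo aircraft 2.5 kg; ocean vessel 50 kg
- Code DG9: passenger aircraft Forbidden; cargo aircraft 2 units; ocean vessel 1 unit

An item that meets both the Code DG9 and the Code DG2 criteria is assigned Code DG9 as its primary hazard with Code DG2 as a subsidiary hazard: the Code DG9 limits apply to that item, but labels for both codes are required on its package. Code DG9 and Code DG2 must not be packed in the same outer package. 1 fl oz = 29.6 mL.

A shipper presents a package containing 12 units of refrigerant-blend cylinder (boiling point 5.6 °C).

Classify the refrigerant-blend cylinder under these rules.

Code DG9

With boiling point 5.6 °C (< 20 °C), the refrigerant-blend cylinder falls in Code DG9.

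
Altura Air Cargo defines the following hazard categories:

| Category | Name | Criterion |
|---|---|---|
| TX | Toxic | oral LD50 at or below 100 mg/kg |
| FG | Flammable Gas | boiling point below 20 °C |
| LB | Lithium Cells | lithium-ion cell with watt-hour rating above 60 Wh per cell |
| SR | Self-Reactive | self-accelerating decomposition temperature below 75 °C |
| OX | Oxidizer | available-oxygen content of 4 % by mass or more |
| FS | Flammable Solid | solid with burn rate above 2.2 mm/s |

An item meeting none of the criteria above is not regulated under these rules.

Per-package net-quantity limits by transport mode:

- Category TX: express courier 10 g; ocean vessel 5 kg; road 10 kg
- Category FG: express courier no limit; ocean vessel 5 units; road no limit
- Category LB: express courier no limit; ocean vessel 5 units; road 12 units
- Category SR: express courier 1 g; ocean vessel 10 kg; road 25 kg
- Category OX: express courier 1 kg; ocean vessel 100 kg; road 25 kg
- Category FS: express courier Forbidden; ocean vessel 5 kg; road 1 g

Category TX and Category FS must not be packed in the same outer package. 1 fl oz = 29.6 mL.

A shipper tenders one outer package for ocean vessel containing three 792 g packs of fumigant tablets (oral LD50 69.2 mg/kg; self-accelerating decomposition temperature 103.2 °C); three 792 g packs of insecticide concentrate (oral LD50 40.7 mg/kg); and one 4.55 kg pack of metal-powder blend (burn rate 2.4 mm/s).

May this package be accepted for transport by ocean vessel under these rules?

No

Oral LD50 69.2 mg/kg meets the Category TX criterion (Toxic), so the fumigant tablets are Category TX.
Insecticide concentrate: oral LD50 40.7 mg/kg ≤ 100 mg/kg → Category TX (Toxic).
With burn rate 2.4 mm/s (> 2.2 mm/s), the metal-powder blend falls in Category FS.
Total Category TX: (three 792 g packs = 2.376 kg) + (three 792 g packs = 2.376 kg) = 4.752 kg.
4.752 kg ≤ 5 kg (ocean vessel limit, Category TX) — within limit.
Category FS quantity: 4.55 kg.
4.55 kg ≤ 5 kg (ocean vessel limit, Category FS) — within limit.
Category TX and Category FS may not share an outer package.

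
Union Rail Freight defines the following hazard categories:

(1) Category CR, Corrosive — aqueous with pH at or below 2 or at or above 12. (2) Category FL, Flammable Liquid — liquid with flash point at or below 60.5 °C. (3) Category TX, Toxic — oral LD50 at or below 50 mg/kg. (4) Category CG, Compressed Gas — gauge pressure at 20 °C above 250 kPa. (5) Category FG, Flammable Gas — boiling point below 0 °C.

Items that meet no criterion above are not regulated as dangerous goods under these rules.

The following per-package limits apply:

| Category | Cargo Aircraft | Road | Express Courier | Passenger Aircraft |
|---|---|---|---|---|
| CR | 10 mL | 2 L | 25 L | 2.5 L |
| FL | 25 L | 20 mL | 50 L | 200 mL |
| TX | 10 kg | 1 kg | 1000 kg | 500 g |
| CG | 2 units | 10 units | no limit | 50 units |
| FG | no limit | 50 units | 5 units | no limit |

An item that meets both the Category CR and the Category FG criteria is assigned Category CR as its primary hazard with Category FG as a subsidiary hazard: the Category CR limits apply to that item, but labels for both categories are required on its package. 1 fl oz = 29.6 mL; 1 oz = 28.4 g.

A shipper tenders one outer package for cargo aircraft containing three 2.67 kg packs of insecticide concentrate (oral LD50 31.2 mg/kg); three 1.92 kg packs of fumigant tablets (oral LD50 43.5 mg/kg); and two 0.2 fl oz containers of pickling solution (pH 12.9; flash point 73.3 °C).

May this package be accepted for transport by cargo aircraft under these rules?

No

The insecticide concentrate has oral LD50 31.2 mg/kg, which is ≤ 50 mg/kg, so it is Category TX (Toxic).
Fumigant tablets: oral LD50 43.5 mg/kg ≤ 50 mg/kg → Category TX (Toxic).
Pickling solution: pH 12.9 ≥ 12 → Category CR (Corrosive).
Total Category TX: (three 2.67 kg packs = 8.01 kg) + (three 1.92 kg packs = 5.76 kg) = 13.77 kg.
13.77 kg exceeds the cargo aircraft limit of 10 kg for Category TX.
Category CR quantity: two 0.2 fl oz containers = 11.84 mL.
That exceeds the Category CR cargo aircraft limit of 10 mL.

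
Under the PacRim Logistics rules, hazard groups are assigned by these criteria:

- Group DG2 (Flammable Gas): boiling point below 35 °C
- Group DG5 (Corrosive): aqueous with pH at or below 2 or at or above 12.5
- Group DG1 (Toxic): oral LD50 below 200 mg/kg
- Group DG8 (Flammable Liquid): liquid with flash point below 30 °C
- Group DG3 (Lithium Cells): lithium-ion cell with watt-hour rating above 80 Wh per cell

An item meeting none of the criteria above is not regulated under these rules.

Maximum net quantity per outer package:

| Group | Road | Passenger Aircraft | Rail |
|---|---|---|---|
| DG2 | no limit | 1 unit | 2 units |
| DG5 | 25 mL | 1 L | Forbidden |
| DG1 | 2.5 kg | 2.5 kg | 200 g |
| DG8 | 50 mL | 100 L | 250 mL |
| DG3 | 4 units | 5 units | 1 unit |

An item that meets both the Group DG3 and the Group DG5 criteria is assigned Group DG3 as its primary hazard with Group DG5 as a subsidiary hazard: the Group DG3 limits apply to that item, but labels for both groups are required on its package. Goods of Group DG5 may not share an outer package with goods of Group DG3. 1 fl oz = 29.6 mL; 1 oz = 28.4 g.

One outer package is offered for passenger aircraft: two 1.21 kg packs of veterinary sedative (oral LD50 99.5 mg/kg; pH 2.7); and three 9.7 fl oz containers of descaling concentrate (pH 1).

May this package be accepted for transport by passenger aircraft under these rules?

Yes

Oral LD50 99.5 mg/kg meets the Group DG1 criterion (Toxic), so the veterinary sedative is Group DG1.
With pH 1 (≤ 2), the descaling concentrate falls in Group DG5.
Group DG5 quantity: three 9.7 fl oz containers = 861.36 mL.
861.36 mL ≤ 1 L (passenger aircraft limit, Group DG5) — within limit.
Group DG1 quantity: two 1.21 kg packs = 2.42 kg.
2.42 kg ≤ 2.5 kg (passenger aircraft limit, Group DG1) — within limit.
The segregation rule (Group DG5 with Group DG3) does not apply to Group DG5 with Group DG1.
Every hazard group is within its passenger aircraft limit and no segregation rule is violated.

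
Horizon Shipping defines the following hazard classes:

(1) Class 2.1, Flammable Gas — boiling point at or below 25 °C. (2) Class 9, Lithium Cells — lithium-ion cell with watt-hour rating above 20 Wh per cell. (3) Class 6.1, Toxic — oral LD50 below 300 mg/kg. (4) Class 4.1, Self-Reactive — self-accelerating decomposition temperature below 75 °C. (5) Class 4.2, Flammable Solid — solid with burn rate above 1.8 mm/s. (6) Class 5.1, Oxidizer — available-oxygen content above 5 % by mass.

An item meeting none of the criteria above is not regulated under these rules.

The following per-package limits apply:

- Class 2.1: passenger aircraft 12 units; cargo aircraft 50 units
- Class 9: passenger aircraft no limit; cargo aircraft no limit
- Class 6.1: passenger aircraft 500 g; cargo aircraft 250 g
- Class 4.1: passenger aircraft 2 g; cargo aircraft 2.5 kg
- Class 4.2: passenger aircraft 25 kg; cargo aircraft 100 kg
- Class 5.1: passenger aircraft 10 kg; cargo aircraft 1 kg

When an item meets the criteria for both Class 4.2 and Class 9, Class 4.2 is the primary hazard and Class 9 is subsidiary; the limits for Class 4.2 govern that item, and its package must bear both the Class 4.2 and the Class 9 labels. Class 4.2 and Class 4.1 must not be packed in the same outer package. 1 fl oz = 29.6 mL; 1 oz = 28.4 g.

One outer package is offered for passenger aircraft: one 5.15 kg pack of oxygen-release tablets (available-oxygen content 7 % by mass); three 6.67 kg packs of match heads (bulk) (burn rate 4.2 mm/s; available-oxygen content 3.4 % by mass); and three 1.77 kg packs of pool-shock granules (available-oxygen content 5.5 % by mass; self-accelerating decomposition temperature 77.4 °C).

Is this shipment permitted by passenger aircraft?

The oxygen-release tablets have available-oxygen content 7 % by mass, which is > 5 % by mass, so they are Class 5.1 (Oxidizer).
Burn rate 4.2 mm/s meets the Class 4.2 criterion (Flammable Solid), so the match heads (bulk) are Class 4.2.
The pool-shock granules have available-oxygen content 5.5 % by mass, which is > 5 % by mass, so they are Class 5.1 (Oxidizer).
Total Class 5.1: 5.15 kg + (three 1.77 kg packs = 5.31 kg) = 10.46 kg.
10.46 kg > 10 kg (passenger aircraft limit, Class 5.1) — over the limit.
Class 4.2 quantity: three 6.67 kg packs = 20.01 kg.
That is within the Class 4.2 passenger aircraft limit of 25 kg.
The segregation rule (Class 4.2 with Class 4.1) does not apply to Class 5.1 with Class 4.2.

No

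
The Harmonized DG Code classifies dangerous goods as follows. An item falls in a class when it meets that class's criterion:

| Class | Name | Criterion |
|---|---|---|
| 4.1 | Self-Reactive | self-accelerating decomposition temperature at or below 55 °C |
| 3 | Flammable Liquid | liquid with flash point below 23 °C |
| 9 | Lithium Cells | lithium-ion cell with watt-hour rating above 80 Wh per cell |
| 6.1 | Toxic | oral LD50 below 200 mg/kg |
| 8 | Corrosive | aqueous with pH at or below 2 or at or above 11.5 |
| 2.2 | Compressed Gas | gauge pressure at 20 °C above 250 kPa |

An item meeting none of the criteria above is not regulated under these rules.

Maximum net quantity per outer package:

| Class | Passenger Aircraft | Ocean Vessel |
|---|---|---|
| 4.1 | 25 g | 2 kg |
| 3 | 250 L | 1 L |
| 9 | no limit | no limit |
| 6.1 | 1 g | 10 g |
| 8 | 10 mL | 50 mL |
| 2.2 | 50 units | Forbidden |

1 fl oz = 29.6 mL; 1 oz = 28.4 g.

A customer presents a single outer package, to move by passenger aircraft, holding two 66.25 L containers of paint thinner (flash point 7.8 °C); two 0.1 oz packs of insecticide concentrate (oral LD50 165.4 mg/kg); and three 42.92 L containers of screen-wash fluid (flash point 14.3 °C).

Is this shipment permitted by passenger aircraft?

With flash point 7.8 °C (< 23 °C), the paint thinner falls in Class 3.
With oral LD50 165.4 mg/kg (< 200 mg/kg), the insecticide concentrate falls in Class 6.1.
With flash point 14.3 °C (< 23 °C), the screen-wash fluid falls in Class 3.
Class 3 net quantity: (two 66.25 L containers = 132.5 L) + (three 42.92 L containers = 128.76 L) = 261.26 L.
That exceeds the Class 3 passenger aircraft limit of 250 L.
Class 6.1 quantity: two 0.1 oz packs = 5.68 g.
5.68 g exceeds the passenger aircraft limit of 1 g for Class 6.1.

No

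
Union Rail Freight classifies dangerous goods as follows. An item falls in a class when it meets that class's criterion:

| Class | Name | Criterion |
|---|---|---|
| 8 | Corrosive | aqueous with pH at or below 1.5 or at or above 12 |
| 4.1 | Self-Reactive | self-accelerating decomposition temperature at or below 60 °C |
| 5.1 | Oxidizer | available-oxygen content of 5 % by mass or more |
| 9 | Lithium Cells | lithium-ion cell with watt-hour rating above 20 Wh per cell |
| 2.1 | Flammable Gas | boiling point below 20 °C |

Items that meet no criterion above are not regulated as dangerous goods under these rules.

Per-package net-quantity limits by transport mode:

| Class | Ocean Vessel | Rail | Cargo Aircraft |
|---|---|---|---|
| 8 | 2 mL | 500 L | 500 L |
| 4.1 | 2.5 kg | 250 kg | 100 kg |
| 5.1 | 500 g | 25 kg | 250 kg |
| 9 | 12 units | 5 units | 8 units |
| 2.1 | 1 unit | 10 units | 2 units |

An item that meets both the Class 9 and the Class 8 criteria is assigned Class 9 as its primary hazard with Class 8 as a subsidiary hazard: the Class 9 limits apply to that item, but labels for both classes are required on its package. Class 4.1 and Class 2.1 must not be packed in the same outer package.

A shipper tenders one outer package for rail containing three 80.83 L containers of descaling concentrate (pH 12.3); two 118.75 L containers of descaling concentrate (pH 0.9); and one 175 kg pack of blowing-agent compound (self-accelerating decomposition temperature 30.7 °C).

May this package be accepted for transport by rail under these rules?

Yes

Descaling concentrate: pH 12.3 ≥ 12 → Class 8 (Corrosive).
Descaling concentrate: pH 0.9 ≤ 1.5 → Class 8 (Corrosive).
Self-accelerating decomposition temperature 30.7 °C meets the Class 4.1 criterion (Self-Reactive), so the blowing-agent compound is Class 4.1.
Class 4.1 quantity: 175 kg.
175 kg is within the rail limit of 250 kg for Class 4.1.
Class 8 net quantity: (three 80.83 L containers = 242.49 L) + (two 118.75 L containers = 237.5 L) = 479.99 L.
That is within the Class 8 rail limit of 500 L.
The segregation rule (Class 4.1 with Class 2.1) does not apply to Class 4.1 with Class 8.
Every hazard class is within its rail limit and no segregation rule is violated.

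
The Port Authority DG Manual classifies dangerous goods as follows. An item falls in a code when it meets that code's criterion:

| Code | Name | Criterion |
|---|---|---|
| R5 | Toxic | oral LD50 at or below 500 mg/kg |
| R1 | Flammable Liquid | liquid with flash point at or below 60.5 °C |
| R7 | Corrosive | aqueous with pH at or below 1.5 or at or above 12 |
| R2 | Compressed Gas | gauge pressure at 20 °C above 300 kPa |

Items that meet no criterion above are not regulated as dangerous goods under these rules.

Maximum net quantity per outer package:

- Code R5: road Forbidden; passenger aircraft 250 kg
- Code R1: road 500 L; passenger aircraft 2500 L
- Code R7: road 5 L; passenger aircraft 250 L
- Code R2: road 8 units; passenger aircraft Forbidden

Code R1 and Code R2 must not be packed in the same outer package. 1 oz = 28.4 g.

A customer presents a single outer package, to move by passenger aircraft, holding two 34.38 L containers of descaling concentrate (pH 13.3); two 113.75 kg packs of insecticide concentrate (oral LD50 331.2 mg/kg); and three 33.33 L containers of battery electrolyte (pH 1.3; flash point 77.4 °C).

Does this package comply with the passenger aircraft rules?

pH 13.3 meets the Code R7 criterion (Corrosive), so the descaling concentrate is Code R7.
With oral LD50 331.2 mg/kg (≤ 500 mg/kg), the insecticide concentrate falls in Code R5.
pH 1.3 meets the Code R7 criterion (Corrosive), so the battery electrolyte is Code R7.
Total Code R7: (two 34.38 L containers = 68.76 L) + (three 33.33 L containers = 99.99 L) = 168.75 L.
168.75 L is within the passenger aircraft limit of 250 L for Code R7.
Code R5 quantity: two 113.75 kg packs = 227.5 kg.
That is within the Code R5 passenger aircraft limit of 250 kg.
The segregation rule (Code R1 with Code R2) does not apply to Code R7 with Code R5.
Every hazard code is within its passenger aircraft limit and no segregation rule is violated.

Yes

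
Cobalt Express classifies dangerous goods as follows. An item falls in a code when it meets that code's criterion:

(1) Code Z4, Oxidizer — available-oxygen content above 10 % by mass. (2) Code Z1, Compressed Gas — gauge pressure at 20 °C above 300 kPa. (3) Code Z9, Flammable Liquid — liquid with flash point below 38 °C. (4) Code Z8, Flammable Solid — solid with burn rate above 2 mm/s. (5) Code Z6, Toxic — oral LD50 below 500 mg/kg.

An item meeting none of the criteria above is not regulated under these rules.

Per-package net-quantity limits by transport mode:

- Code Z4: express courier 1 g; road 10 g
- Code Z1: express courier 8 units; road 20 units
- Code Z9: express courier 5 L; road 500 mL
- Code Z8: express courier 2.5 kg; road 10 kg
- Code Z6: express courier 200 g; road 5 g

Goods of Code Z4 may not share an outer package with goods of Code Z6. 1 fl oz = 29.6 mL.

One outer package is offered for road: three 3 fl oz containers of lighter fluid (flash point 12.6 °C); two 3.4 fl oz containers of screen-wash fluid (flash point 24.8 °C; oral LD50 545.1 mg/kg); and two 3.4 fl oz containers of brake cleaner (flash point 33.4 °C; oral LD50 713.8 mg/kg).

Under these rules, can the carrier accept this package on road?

No

With flash point 12.6 °C (< 38 °C), the lighter fluid falls in Code Z9.
Flash point 24.8 °C meets the Code Z9 criterion (Flammable Liquid), so the screen-wash fluid is Code Z9.
With flash point 33.4 °C (< 38 °C), the brake cleaner falls in Code Z9.
Code Z9 net quantity: (three 3 fl oz containers = 266.4 mL) + (two 3.4 fl oz containers = 201.28 mL) + (two 3.4 fl oz containers = 201.28 mL) = 668.96 mL.
That exceeds the Code Z9 road limit of 500 mL.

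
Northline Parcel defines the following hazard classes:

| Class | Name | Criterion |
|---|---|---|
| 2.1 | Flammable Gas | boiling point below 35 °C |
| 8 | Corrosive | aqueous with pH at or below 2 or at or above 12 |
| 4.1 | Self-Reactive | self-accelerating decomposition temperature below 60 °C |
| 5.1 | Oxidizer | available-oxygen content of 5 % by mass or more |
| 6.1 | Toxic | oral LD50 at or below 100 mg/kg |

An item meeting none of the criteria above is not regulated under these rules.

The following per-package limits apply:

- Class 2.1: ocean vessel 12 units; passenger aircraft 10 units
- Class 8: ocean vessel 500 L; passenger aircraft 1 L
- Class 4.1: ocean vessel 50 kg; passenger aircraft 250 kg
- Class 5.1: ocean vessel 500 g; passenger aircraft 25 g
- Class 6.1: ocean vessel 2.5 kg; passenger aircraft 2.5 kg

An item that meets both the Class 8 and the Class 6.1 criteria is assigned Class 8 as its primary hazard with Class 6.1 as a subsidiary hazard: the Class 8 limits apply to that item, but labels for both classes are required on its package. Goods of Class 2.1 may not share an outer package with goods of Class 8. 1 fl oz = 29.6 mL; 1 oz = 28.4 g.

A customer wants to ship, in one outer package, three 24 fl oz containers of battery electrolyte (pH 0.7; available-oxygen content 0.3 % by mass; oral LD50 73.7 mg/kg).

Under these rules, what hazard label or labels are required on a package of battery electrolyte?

Battery electrolyte: pH 0.7 ≤ 2 → Class 8 (Corrosive).
With oral LD50 73.7 mg/kg (≤ 100 mg/kg), the battery electrolyte falls in Class 6.1.
By the precedence rule Class 8 is primary and Class 6.1 is subsidiary, and that rule requires both labels on the package.

Class 6.1 and 8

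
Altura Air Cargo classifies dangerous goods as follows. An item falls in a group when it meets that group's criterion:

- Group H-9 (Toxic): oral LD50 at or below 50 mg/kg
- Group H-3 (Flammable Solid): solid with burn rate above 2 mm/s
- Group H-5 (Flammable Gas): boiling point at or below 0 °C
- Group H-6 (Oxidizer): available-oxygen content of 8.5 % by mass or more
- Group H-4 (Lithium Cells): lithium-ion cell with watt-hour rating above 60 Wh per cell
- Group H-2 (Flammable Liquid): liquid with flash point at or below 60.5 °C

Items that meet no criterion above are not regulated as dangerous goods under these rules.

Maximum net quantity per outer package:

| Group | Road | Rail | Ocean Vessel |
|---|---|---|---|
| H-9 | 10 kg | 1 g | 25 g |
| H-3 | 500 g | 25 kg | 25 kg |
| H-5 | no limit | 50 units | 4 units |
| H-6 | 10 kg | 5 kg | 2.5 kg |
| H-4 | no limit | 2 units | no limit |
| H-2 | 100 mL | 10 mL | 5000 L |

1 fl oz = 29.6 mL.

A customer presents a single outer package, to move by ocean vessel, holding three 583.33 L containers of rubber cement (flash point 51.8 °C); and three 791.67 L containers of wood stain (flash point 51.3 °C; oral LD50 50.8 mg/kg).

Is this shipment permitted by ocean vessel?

Yes

The rubber cement has flash point 51.8 °C, which is ≤ 60.5 °C, so it is Group H-2 (Flammable Liquid).
Flash point 51.3 °C meets the Group H-2 criterion (Flammable Liquid), so the wood stain is Group H-2.
Total Group H-2: (three 583.33 L containers = 1749.99 L) + (three 791.67 L containers = 2375.01 L) = 4125 L.
4125 L is within the ocean vessel limit of 5000 L for Group H-2.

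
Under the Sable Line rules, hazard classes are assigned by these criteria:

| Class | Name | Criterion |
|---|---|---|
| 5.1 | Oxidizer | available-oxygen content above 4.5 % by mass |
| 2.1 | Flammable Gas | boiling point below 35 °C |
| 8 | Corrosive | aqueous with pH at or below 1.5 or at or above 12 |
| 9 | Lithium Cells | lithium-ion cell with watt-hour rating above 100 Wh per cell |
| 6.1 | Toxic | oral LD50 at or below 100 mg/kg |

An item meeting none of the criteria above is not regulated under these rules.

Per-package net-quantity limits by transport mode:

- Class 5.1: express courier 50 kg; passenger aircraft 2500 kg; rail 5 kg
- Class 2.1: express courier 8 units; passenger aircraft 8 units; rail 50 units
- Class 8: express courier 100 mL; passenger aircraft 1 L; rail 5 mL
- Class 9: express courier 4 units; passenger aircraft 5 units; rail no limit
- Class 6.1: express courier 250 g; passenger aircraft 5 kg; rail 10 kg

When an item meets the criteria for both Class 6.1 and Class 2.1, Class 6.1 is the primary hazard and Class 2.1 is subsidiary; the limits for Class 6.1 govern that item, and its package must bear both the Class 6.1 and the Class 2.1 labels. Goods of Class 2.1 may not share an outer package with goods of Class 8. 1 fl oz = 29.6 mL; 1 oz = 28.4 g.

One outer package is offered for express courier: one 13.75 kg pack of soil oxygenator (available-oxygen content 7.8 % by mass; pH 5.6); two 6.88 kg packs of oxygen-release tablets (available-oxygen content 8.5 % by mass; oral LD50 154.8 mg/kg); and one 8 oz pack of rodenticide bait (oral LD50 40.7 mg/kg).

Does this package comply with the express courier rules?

Yes

Available-oxygen content 7.8 % by mass meets the Class 5.1 criterion (Oxidizer), so the soil oxygenator is Class 5.1.
The oxygen-release tablets have available-oxygen content 8.5 % by mass, which is > 4.5 % by mass, so they are Class 5.1 (Oxidizer).
The rodenticide bait has oral LD50 40.7 mg/kg, which is ≤ 100 mg/kg, so it is Class 6.1 (Toxic).
Class 5.1 net quantity: 13.75 kg + (two 6.88 kg packs = 13.76 kg) = 27.51 kg.
That is within the Class 5.1 express courier limit of 50 kg.
Class 6.1 quantity: one 8 oz pack = 227.2 g.
227.2 g is within the express courier limit of 250 g for Class 6.1.
The segregation rule (Class 2.1 with Class 8) does not apply to Class 5.1 with Class 6.1.
Every hazard class is within its express courier limit and no segregation rule is violated.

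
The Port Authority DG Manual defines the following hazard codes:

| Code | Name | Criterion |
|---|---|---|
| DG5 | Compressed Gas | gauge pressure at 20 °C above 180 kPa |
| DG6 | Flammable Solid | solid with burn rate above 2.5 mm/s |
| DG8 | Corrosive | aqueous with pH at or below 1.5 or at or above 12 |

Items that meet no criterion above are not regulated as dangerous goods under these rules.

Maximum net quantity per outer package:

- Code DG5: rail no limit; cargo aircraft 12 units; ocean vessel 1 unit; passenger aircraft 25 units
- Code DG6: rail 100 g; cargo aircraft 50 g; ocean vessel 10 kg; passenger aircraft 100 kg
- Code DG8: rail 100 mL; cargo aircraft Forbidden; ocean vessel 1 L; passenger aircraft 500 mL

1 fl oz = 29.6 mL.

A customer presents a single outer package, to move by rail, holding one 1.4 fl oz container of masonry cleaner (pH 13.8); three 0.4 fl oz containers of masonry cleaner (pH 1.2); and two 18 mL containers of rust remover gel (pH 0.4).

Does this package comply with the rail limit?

The masonry cleaner has pH 13.8, which is ≥ 12, so it is Code DG8 (Corrosive).
The masonry cleaner has pH 1.2, which is ≤ 1.5, so it is Code DG8 (Corrosive).
With pH 0.4 (≤ 1.5), the rust remover gel falls in Code DG8.
Total Code DG8: (one 1.4 fl oz container = 41.44 mL) + (three 0.4 fl oz containers = 35.52 mL) + (two 18 mL containers = 36 mL) = 112.96 mL.
That exceeds the Code DG8 rail limit of 100 mL.

No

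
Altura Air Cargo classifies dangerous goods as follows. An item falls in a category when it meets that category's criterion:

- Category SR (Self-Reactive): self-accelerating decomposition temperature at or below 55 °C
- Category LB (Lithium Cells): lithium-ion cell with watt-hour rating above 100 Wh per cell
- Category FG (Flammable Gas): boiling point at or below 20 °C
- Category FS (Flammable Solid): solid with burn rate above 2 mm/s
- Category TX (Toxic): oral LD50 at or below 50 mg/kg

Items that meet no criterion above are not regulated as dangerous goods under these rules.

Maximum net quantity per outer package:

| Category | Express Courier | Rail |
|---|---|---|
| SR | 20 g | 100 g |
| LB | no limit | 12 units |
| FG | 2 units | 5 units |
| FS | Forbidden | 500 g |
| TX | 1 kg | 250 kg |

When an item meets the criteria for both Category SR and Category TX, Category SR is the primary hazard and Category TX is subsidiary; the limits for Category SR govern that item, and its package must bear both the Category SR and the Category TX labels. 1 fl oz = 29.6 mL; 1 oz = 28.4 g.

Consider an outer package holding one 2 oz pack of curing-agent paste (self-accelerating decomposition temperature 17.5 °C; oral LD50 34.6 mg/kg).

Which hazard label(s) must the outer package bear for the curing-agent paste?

The curing-agent paste has self-accelerating decomposition temperature 17.5 °C, which is ≤ 55 °C, so it is Category SR (Self-Reactive).
With oral LD50 34.6 mg/kg (≤ 50 mg/kg), the curing-agent paste falls in Category TX.
By the precedence rule Category SR is primary and Category TX is subsidiary, and that rule requires both labels on the package.

Category SR and TX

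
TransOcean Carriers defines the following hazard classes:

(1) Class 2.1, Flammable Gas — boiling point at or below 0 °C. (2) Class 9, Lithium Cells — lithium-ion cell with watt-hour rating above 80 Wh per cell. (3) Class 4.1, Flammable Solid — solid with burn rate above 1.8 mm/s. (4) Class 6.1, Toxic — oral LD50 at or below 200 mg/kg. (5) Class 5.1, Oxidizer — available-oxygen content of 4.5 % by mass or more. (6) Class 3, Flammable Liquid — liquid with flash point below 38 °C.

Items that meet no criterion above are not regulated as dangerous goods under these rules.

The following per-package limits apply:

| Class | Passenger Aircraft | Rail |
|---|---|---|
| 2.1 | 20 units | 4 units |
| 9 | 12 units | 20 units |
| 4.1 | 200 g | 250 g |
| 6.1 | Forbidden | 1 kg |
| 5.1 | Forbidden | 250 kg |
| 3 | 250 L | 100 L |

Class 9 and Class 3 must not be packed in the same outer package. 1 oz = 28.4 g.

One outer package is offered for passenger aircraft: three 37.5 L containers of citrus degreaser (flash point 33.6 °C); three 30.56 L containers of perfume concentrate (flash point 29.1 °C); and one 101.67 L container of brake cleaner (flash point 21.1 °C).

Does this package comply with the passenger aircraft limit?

Flash point 33.6 °C meets the Class 3 criterion (Flammable Liquid), so the citrus degreaser is Class 3.
The perfume concentrate has flash point 29.1 °C, which is < 38 °C, so it is Class 3 (Flammable Liquid).
Flash point 21.1 °C meets the Class 3 criterion (Flammable Liquid), so the brake cleaner is Class 3.
Class 3 net quantity: (three 37.5 L containers = 112.5 L) + (three 30.56 L containers = 91.68 L) + 101.67 L = 305.85 L.
305.85 L exceeds the passenger aircraft limit of 250 L for Class 3.

No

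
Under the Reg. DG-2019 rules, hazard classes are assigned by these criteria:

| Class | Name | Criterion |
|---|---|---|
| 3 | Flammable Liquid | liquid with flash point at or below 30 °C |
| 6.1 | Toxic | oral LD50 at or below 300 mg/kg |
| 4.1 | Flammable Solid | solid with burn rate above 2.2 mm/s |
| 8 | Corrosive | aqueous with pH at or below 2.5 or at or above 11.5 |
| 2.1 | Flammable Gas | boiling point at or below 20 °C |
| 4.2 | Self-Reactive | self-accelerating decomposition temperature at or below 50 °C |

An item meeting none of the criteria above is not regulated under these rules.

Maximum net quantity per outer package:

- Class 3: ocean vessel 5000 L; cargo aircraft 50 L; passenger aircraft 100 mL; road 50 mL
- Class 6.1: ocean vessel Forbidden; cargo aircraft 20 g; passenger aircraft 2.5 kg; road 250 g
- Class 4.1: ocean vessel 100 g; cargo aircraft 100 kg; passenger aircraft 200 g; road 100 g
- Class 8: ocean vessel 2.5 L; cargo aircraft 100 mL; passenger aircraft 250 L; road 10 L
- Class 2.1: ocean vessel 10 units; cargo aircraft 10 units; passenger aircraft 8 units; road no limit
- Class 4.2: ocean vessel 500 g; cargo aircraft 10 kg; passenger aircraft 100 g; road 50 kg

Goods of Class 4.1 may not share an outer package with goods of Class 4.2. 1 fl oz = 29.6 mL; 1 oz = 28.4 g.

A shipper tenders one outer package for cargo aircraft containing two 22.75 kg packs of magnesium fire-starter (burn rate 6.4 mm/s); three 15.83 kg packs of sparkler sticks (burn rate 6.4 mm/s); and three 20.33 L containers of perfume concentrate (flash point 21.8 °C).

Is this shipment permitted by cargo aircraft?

Magnesium fire-starter: burn rate 6.4 mm/s > 2.2 mm/s → Class 4.1 (Flammable Solid).
Sparkler sticks: burn rate 6.4 mm/s > 2.2 mm/s → Class 4.1 (Flammable Solid).
Flash point 21.8 °C meets the Class 3 criterion (Flammable Liquid), so the perfume concentrate is Class 3.
Total Class 4.1: (two 22.75 kg packs = 45.5 kg) + (three 15.83 kg packs = 47.49 kg) = 92.99 kg.
92.99 kg is within the cargo aircraft limit of 100 kg for Class 4.1.
Class 3 quantity: three 20.33 L containers = 60.99 L.
60.99 L exceeds the cargo aircraft limit of 50 L for Class 3.
The segregation rule (Class 4.1 with Class 4.2) does not apply to Class 4.1 with Class 3.

No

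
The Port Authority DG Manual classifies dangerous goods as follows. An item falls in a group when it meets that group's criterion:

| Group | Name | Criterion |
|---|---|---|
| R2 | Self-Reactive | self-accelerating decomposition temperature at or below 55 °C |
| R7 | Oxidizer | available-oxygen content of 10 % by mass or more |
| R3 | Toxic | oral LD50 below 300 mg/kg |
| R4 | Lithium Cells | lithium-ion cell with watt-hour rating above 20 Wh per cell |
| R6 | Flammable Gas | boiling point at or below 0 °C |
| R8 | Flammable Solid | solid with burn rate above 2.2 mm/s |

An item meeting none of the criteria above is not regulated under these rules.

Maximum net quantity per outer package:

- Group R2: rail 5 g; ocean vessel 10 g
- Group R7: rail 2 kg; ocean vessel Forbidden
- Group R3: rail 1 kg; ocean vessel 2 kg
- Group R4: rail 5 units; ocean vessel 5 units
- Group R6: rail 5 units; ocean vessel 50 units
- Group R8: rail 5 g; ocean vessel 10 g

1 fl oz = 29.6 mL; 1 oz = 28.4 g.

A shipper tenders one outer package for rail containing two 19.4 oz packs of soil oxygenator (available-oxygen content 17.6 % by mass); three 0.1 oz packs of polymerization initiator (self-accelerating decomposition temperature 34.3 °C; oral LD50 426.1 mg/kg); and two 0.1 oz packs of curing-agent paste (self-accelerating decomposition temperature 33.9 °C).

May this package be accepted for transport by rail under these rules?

The soil oxygenator has available-oxygen content 17.6 % by mass, which is ≥ 10 % by mass, so it is Group R7 (Oxidizer).
Polymerization initiator: self-accelerating decomposition temperature 34.3 °C ≤ 55 °C → Group R2 (Self-Reactive).
The curing-agent paste has self-accelerating decomposition temperature 33.9 °C, which is ≤ 55 °C, so it is Group R2 (Self-Reactive).
Group R7 quantity: two 19.4 oz packs = 1101.92 g.
1101.92 g is within the rail limit of 2 kg for Group R7.
Total Group R2: (three 0.1 oz packs = 8.52 g) + (two 0.1 oz packs = 5.68 g) = 14.2 g.
That exceeds the Group R2 rail limit of 5 g.

No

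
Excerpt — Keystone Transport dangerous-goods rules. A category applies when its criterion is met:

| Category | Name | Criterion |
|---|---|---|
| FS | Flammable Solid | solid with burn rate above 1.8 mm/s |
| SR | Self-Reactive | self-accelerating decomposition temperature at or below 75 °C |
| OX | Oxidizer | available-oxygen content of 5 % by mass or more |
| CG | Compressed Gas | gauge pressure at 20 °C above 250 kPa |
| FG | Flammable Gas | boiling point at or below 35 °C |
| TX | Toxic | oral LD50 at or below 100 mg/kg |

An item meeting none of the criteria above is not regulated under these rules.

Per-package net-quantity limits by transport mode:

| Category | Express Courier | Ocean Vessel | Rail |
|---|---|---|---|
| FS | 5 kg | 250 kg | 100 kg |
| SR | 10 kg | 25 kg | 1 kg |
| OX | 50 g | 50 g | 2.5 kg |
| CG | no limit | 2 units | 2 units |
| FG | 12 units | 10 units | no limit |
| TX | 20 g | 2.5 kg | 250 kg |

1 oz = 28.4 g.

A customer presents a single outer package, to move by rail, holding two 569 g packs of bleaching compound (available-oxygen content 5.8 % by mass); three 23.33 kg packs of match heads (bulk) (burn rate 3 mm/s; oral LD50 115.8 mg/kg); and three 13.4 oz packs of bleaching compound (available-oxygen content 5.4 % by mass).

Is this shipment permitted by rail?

Yes

The bleaching compound has available-oxygen content 5.8 % by mass, which is ≥ 5 % by mass, so it is Category OX (Oxidizer).
Burn rate 3 mm/s meets the Category FS criterion (Flammable Solid), so the match heads (bulk) are Category FS.
With available-oxygen content 5.4 % by mass (≥ 5 % by mass), the bleaching compound falls in Category OX.
Total Category OX: (two 569 g packs = 1.138 kg) + (three 13.4 oz packs = 1141.68 g) = 2279.68 g.
2279.68 g is within the rail limit of 2.5 kg for Category OX.
Category FS quantity: three 23.33 kg packs = 69.99 kg.
69.99 kg is within the rail limit of 100 kg for Category FS.
Every hazard category is within its rail limit and no segregation rule is violated.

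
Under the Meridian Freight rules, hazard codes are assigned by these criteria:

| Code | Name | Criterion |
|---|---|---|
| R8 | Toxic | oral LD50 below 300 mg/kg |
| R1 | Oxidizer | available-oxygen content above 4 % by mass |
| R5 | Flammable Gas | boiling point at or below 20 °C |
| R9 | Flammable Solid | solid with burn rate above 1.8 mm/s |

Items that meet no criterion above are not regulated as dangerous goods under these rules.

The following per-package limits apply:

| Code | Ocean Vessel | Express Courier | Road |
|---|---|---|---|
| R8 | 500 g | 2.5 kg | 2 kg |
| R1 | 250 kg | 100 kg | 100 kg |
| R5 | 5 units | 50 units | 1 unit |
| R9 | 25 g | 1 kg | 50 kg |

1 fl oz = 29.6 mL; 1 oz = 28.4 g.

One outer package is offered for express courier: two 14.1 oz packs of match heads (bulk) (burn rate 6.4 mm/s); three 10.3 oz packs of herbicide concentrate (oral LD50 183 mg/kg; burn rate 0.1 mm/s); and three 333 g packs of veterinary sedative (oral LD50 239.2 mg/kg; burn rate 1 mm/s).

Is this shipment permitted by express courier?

With burn rate 6.4 mm/s (> 1.8 mm/s), the match heads (bulk) fall in Code R9.
The herbicide concentrate has oral LD50 183 mg/kg, which is < 300 mg/kg, so it is Code R8 (Toxic).
Veterinary sedative: oral LD50 239.2 mg/kg < 300 mg/kg → Code R8 (Toxic).
Code R9 quantity: two 14.1 oz packs = 800.88 g.
800.88 g is within the express courier limit of 1 kg for Code R9.
Code R8 net quantity: (three 10.3 oz packs = 877.56 g) + (three 333 g packs = 999 g) = 1876.56 g.
1876.56 g is within the express courier limit of 2.5 kg for Code R8.
Every hazard code is within its express courier limit and no segregation rule is violated.

Yes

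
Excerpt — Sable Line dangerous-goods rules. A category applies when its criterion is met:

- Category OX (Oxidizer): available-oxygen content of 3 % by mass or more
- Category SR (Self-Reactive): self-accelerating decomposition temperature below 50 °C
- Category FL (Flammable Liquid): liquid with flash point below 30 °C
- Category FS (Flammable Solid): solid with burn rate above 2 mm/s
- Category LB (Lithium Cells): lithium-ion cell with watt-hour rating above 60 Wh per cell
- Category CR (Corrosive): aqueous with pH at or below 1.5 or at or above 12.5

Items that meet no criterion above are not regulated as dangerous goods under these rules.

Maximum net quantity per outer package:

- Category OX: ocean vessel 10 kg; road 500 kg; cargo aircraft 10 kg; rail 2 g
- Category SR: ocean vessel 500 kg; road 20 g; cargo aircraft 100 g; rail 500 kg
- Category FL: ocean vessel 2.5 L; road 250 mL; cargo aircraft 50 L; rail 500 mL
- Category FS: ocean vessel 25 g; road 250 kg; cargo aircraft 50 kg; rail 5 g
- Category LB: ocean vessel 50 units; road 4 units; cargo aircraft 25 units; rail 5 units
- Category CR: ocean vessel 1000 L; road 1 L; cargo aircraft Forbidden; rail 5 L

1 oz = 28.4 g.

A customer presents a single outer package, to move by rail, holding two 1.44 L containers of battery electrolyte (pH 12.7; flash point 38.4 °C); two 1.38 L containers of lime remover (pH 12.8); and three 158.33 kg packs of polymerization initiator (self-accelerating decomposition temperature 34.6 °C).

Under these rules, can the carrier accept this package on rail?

No

The battery electrolyte has pH 12.7, which is ≥ 12.5, so it is Category CR (Corrosive).
With pH 12.8 (≥ 12.5), the lime remover falls in Category CR.
Polymerization initiator: self-accelerating decomposition temperature 34.6 °C < 50 °C → Category SR (Self-Reactive).
Category SR quantity: three 158.33 kg packs = 474.99 kg.
474.99 kg ≤ 500 kg (rail limit, Category SR) — within limit.
Category CR net quantity: (two 1.44 L containers = 2.88 L) + (two 1.38 L containers = 2.76 L) = 5.64 L.
That exceeds the Category CR rail limit of 5 L.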